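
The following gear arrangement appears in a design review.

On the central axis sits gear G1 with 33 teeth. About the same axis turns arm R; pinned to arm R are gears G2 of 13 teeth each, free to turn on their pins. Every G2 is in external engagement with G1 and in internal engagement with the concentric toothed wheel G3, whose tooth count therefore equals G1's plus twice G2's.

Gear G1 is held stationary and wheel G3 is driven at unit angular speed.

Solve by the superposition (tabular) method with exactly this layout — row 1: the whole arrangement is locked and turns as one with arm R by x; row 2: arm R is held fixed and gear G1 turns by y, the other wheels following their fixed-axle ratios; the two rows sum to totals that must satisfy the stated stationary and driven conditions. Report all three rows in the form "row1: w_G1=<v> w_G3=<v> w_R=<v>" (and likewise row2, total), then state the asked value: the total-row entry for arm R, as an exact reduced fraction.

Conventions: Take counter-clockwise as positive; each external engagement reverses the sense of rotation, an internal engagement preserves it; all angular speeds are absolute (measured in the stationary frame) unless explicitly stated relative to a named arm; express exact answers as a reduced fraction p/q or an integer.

row1: w_G1=59/92 w_G3=59/92 w_R=59/92
row2: w_G1=-59/92 w_G3=33/92 w_R=0
total: w_G1=0 w_G3=1 w_R=59/92
asked value: 59/92

recognized (axles ride arm R): planetary set, 33/13/59 teeth
row 1: whole set turns with the arm by x
superposition row 2 [arm held]: sun y, ring −(33/59)·y, arm 0
boundary: total ω_sun = x + y = 0 and total ω_ring = x − (33/59)·y = 1  ⇒  y = -59/92, x = 59/92
row 2 ring = −(33/59)·(-59/92) = 33/92
totals (row 1 + row 2): sun 59/92 + (-59/92) = 0, ring 59/92 + 33/92 = 1, arm 59/92 + 0 = 59/92
asked cell (total, arm) = 59/92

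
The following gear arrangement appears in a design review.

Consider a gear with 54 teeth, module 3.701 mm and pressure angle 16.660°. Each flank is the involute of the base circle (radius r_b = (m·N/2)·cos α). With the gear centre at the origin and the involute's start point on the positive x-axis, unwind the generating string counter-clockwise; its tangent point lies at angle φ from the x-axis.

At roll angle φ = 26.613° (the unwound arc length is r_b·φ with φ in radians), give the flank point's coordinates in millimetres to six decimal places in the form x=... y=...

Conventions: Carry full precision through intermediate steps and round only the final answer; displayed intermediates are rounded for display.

single-mesh involute tooth geometry (54T wheel at module 3.701)
pitch radius r_p = m·N/2 = 3.701·54/2 = 99.927000
base radius r_b = r_p·cos α = 99.927000·cos 16.660° = 95.732352
roll angle φ = 26.613° = 0.46448447 rad
x = r_b·(cos φ + φ·sin φ) = 105.508922
y = r_b·(sin φ − φ·cos φ) = 3.129337

x=105.508922 y=3.129337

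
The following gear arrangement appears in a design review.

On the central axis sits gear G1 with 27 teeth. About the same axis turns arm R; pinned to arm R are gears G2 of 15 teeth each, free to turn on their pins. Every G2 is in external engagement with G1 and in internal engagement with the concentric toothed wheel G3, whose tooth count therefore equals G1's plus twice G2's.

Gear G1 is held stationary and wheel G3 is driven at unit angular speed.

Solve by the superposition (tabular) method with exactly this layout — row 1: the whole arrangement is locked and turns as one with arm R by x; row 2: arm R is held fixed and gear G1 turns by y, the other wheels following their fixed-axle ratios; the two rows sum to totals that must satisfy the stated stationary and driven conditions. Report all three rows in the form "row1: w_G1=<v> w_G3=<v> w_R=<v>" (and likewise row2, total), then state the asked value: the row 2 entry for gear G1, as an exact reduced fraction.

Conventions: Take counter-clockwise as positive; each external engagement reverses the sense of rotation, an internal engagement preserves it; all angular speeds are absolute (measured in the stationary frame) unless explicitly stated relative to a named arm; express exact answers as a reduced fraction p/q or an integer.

row1: w_G1=19/28 w_G3=19/28 w_R=19/28
row2: w_G1=-19/28 w_G3=9/28 w_R=0
total: w_G1=0 w_G3=1 w_R=19/28
asked value: -19/28

topology: planetary set — G1 27T / G2 15T / G3 57T, arm = carrier (Willis)
row 1 (train locked, turned with arm): all members turn x
row 2 — arm fixed, fixed-axis ratios: sun y, ring −(27/57)·y, arm 0
boundary: total ω_sun = x + y = 0 and total ω_ring = x − (27/57)·y = 1  ⇒  y = -19/28, x = 19/28
row 2 ring = −(27/57)·(-19/28) = 9/28
totals (row 1 + row 2): sun 19/28 + (-19/28) = 0, ring 19/28 + 9/28 = 1, arm 19/28 + 0 = 19/28
asked cell (row2, sun) = -19/28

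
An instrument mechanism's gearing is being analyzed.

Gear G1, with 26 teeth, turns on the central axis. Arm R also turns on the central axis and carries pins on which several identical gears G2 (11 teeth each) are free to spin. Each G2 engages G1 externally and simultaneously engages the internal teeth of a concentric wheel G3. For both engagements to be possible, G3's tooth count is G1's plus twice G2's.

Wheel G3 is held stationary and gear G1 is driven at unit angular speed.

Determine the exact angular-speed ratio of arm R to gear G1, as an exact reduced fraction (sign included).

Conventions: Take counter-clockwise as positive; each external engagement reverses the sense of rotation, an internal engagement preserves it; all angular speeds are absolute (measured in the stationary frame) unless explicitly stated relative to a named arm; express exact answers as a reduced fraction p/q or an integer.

topology: planetary set — G1 26T / G2 11T / G3 48T, arm = carrier (Willis)
ring teeth: 26 + 2·11 = 48
26(ω_sun−ω_arm) = −48(ω_ring−ω_arm),  ω_ring = 0, ω_sun = 1
26(1−ω_arm) = −48(0−ω_arm)  ⇒  74·ω_arm = 26  ⇒  ω_arm = 13/37
ω_out/ω_in = 13/37

13/37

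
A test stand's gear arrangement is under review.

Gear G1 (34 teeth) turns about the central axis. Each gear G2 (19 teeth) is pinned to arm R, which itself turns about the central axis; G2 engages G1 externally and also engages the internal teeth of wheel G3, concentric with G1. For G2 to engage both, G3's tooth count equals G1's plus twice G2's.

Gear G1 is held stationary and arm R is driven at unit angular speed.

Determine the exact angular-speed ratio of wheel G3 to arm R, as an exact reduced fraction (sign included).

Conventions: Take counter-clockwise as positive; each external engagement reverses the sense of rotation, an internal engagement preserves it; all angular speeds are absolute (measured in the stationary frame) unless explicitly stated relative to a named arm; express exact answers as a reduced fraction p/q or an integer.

class = planetary set [G3 = 34+2·19 = 72; Willis about the carrier]
ring teeth: 34 + 2·19 = 72
34(ω_sun−ω_arm) = −72(ω_ring−ω_arm),  ω_sun = 0, ω_arm = 1
ω_ring = 1 − (34/72)(0−1) = 53/36
ω_out/ω_in = 53/36

53/36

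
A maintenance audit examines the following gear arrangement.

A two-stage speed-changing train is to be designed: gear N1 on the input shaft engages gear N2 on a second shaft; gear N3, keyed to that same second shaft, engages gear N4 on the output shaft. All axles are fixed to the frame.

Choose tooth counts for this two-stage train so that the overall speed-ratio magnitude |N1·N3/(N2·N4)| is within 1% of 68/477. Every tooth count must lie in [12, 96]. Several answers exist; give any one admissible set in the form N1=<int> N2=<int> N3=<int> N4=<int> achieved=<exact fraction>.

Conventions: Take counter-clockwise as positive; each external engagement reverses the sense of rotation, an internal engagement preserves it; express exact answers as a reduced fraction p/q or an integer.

topology: fixed-axis compound train — 2 stages, target 68/477
target = 68/477 in lowest terms: an exact hit needs N1·N3 = k·68 and N2·N4 = k·477 for one integer k, every count in [12, 96]; additionally prefer no 1:1 stage (N1 ≠ N2, N3 ≠ N4)
k = 1…2: no 1:1-free in-range split of k·68 and k·477 into factor pairs; take k = 3
k = 3: N1·N3 = 204 = 12·17, N2·N4 = 1431 = 27·53
achieved = 12·17/(27·53) = 68/477; |achieved − target| = 0 ≤ 17/11925 ✓

N1=12 N2=27 N3=17 N4=53 achieved=68/477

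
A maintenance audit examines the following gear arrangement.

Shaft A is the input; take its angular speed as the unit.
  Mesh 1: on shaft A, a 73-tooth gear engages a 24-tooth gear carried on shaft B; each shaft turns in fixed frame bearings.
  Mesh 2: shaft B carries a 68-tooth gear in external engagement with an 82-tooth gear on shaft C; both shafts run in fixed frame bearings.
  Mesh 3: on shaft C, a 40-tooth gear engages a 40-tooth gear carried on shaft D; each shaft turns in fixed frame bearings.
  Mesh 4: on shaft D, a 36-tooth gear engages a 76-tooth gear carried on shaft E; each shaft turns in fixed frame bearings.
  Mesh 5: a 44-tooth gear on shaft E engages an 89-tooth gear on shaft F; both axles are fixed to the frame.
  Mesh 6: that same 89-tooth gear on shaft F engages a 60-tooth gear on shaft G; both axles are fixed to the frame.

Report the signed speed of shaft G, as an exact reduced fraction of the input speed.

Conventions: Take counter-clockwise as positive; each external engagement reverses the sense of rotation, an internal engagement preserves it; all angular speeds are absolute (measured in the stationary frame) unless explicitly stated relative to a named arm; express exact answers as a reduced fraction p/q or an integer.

13651/15580

6-mesh fixed-axis compound train (all bearings frame-fixed)
mesh 1 [73T→24T]: |ω|/ω_in = 1×73/24 = 73/24, sense flips to −
mesh 2 [68T→82T]: |ω|/ω_in = (73/24)×68/82 = 1241/492, sense flips to +
mesh 3 [40T→40T]: |ω|/ω_in = (1241/492)×40/40 = 1241/492, sense flips to −
mesh 4 [36T→76T]: |ω|/ω_in = (1241/492)×36/76 = 3723/3116, sense flips to +
mesh 5 [44T→89T]: |ω|/ω_in = (3723/3116)×44/89 = 40953/69331, sense flips to −
mesh 6 [89T→60T]: |ω|/ω_in = (40953/69331)×89/60 = 13651/15580, sense flips to +
signed output speed (× input speed) = 13651/15580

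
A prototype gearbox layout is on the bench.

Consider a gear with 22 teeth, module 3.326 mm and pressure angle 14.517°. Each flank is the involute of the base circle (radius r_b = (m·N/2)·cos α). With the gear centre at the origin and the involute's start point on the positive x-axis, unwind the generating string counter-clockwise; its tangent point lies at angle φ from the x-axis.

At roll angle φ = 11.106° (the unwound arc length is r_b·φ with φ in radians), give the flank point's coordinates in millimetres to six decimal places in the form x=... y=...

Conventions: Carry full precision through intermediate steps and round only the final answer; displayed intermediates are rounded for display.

single-mesh involute tooth geometry (22T wheel at module 3.326)
pitch radius r_p = m·N/2 = 3.326·22/2 = 36.586000
base radius r_b = r_p·cos α = 36.586000·cos 14.517° = 35.417930
roll angle φ = 11.106° = 0.19383627 rad
x = r_b·(cos φ + φ·sin φ) = 36.077063
y = r_b·(sin φ − φ·cos φ) = 0.085659

x=36.077063 y=0.085659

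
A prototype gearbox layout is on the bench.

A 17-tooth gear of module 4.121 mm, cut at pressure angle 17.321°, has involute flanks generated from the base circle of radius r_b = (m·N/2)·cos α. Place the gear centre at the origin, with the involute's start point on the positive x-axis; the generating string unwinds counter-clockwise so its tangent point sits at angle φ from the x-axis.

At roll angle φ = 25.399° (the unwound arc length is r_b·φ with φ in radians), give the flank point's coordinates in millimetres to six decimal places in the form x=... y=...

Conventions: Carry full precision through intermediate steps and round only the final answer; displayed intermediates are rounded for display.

single-mesh involute tooth geometry (17T wheel at module 4.121)
pitch radius r_p = m·N/2 = 4.121·17/2 = 35.028500
base radius r_b = r_p·cos α = 35.028500·cos 17.321° = 33.440019
roll angle φ = 25.399° = 0.44329618 rad
x = r_b·(cos φ + φ·sin φ) = 36.566028
y = r_b·(sin φ − φ·cos φ) = 0.952070

x=36.566028 y=0.952070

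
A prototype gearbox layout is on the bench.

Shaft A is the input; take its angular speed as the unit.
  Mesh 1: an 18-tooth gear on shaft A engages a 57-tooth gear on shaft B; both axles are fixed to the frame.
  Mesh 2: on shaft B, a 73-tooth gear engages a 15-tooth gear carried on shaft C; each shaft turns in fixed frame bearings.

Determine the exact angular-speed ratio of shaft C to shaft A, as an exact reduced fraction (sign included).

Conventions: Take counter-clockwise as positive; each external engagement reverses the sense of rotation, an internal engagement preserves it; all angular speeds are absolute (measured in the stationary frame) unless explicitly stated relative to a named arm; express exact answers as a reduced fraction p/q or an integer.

146/95

class = fixed-axis compound train [2 meshes; 2 ratios multiply, 2 sense flips]
mesh 1 [18T→57T]: running ratio 6/19, sense −
mesh 2 [73T→15T]: running ratio 146/95, sense +
ω_out/ω_in = 146/95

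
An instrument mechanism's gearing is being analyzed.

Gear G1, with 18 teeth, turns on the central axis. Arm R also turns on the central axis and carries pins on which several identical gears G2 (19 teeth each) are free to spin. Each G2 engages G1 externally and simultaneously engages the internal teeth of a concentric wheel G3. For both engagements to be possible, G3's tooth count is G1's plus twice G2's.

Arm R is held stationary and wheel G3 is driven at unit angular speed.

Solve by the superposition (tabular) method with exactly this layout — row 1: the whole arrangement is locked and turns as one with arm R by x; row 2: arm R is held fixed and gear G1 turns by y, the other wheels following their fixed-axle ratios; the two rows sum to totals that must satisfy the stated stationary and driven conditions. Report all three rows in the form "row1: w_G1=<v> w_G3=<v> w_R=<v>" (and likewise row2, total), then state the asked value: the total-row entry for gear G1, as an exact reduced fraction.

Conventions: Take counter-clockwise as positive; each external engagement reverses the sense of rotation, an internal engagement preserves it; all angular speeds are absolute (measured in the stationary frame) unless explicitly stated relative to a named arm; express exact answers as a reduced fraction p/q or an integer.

row1: w_G1=0 w_G3=0 w_R=0
row2: w_G1=-28/9 w_G3=1 w_R=0
total: w_G1=-28/9 w_G3=1 w_R=0
asked value: -28/9

class = planetary set [G3 = 18+2·19 = 56; Willis about the carrier]
row 1 — lock + rotate with arm: ω_sun = ω_ring = ω_arm = x
row 2 — arm fixed, fixed-axis ratios: sun y, ring −(18/56)·y, arm 0
boundary: total ω_arm = x = 0 and total ω_ring = x − (18/56)·y = 1  ⇒  y = -28/9, x = 0
row 2 ring = −(18/56)·(-28/9) = 1
totals (row 1 + row 2): sun 0 + (-28/9) = -28/9, ring 0 + 1 = 1, arm 0 + 0 = 0
asked cell (total, sun) = -28/9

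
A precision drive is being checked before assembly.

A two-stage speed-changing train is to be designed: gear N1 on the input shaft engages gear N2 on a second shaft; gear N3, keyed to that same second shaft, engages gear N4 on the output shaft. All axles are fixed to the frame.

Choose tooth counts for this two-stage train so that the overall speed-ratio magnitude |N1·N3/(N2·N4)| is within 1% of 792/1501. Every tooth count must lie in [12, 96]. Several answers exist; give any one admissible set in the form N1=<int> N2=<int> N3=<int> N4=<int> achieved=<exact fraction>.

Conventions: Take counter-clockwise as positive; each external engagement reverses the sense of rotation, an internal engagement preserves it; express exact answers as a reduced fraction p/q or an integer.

N1=12 N2=19 N3=66 N4=79 achieved=792/1501

2-stage fixed-axis compound train for ratio 792/1501
target = 792/1501 in lowest terms: an exact hit needs N1·N3 = k·792 and N2·N4 = k·1501 for one integer k, every count in [12, 96]; additionally prefer no 1:1 stage (N1 ≠ N2, N3 ≠ N4)
k = 1: N1·N3 = 792 = 12·66, N2·N4 = 1501 = 19·79
achieved = 12·66/(19·79) = 792/1501; |achieved − target| = 0 ≤ 198/37525 ✓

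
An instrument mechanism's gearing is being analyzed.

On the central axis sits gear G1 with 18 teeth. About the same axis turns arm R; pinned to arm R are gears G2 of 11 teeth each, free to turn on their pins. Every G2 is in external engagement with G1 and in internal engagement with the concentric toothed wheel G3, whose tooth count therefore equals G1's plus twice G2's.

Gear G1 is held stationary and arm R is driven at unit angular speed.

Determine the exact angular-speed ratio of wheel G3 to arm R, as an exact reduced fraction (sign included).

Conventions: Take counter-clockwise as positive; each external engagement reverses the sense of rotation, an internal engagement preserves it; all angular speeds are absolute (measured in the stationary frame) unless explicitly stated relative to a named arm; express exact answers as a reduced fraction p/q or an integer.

29/20

recognized (axles ride arm R): planetary set, 18/11/40 teeth
ring teeth: 18 + 2·11 = 40
18(ω_sun−ω_arm) = −40(ω_ring−ω_arm),  ω_sun = 0, ω_arm = 1
ω_ring = 1 − (18/40)(0−1) = 29/20
ω_out/ω_in = 29/20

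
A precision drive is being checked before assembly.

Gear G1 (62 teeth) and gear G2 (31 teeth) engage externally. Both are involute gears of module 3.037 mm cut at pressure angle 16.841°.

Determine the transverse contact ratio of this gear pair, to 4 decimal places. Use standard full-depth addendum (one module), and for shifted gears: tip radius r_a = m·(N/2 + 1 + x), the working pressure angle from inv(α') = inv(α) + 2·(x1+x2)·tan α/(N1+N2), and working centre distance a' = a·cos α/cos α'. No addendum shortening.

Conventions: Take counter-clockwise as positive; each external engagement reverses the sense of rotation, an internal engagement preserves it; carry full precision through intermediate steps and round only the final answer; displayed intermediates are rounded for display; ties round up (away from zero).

single-mesh involute tooth geometry (62T engaging 31T at module 3.037)
base radii: r_b1 = 90.109264, r_b2 = 45.054632
tip radii: r_a1 = 97.184000, r_a2 = 50.110500
no profile shift: α' = α, a' = a
action lengths: √(r_a1²−r_b1²) = 36.401243, √(r_a2²−r_b2²) = 21.934958
base pitch p_b = π·m·cos α = 9.131826
CR = (36.401243 + 21.934958 − 141.220500·sin 16.84100°)/9.131826 = 1.907861
contact ratio ≈ 1.9079

1.9079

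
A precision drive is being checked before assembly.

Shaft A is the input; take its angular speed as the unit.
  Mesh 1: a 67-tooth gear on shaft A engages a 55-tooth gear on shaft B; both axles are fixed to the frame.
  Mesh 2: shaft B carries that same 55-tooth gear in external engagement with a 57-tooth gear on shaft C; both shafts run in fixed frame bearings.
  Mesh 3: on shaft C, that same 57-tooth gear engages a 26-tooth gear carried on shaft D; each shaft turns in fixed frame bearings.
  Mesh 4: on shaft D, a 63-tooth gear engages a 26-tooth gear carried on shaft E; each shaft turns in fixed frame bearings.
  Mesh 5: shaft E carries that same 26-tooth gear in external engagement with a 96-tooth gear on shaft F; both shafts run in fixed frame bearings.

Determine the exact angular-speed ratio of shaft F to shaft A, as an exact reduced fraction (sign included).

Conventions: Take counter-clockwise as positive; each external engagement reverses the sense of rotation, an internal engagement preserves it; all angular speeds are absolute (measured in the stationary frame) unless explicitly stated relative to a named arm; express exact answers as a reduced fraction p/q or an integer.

class = fixed-axis compound train [5 meshes; 5 ratios multiply, 5 sense flips]
mesh 1 [67T→55T]: running ratio 67/55, sense −
mesh 2 [55T→57T]: running ratio 67/57, sense +
mesh 3 [57T→26T]: running ratio 67/26, sense −
mesh 4 [63T→26T]: running ratio 4221/676, sense +
mesh 5 [26T→96T]: running ratio 1407/832, sense −
ω_out/ω_in = -1407/832

-1407/832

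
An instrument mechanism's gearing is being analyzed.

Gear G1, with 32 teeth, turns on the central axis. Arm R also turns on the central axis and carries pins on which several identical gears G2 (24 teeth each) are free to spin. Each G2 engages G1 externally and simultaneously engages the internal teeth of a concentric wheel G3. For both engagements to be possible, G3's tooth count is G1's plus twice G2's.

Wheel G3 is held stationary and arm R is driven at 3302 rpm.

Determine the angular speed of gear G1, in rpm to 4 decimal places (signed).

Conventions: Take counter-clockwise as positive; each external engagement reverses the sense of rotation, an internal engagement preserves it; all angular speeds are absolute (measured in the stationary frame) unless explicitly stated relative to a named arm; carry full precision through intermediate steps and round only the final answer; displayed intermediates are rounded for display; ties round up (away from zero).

planetary set (32T centre, 24T on arm, 80T internal) — Willis relation
normalise by the input: solve with ω_arm = 1, then scale by 3302 rpm
ring teeth: 32 + 2·24 = 80
32(ω_sun−ω_arm) = −80(ω_ring−ω_arm),  ω_ring = 0, ω_arm = 1
ω_sun = 1 − (80/32)(0−1) = 7/2
scale: ω_sun = 7/2 × 3302 rpm = +11557.0000 rpm

+11557.0000 rpm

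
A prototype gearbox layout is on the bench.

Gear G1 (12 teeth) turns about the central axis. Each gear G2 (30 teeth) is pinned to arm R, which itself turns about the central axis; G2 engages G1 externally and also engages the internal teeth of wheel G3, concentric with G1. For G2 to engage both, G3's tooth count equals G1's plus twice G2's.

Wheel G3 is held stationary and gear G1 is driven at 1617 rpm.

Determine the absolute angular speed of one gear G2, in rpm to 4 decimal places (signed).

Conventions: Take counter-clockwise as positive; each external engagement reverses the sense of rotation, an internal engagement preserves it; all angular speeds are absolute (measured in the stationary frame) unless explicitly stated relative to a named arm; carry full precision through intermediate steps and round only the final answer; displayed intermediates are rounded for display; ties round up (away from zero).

class = planetary set [G3 = 12+2·30 = 72; Willis about the carrier]
normalise by the input: solve with ω_sun = 1, then scale by 1617 rpm
ring teeth: 12 + 2·30 = 72
12(ω_sun−ω_arm) = −72(ω_ring−ω_arm),  ω_ring = 0, ω_sun = 1
12(1−ω_arm) = −72(0−ω_arm)  ⇒  84·ω_arm = 12  ⇒  ω_arm = 1/7
sun–planet mesh: 12·(1−1/7) = −30·(ω_p−ω_arm)  ⇒  ω_p−ω_arm = -12/35
ω_p = 1/7 − 12/35 = -1/5
scale: ω_p = -1/5 × 1617 rpm = -323.4000 rpm

-323.4000 rpm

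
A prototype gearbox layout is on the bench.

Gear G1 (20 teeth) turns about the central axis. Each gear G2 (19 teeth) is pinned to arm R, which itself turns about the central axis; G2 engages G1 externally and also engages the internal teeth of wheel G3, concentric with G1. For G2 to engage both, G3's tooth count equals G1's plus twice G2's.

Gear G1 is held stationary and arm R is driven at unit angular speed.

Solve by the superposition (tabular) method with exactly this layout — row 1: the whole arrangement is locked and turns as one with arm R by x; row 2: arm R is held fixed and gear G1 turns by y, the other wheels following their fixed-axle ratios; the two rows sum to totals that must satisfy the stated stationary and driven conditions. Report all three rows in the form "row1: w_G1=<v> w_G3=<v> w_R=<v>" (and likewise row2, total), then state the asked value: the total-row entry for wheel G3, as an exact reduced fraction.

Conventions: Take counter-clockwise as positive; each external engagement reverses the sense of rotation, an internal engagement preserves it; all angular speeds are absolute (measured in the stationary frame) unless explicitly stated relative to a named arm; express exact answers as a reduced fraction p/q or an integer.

planetary set (20T centre, 19T on arm, 58T internal) — Willis relation
row 1: whole set turns with the arm by x
row 2 (arm held, sun turns y): ω_ring = −(20/58)·y, ω_arm = 0
boundary: total ω_sun = x + y = 0 and total ω_arm = x = 1  ⇒  y = -1, x = 1
row 2 ring = −(20/58)·(-1) = 10/29
totals (row 1 + row 2): sun 1 + (-1) = 0, ring 1 + 10/29 = 39/29, arm 1 + 0 = 1
asked cell (total, ring) = 39/29

row1: w_G1=1 w_G3=1 w_R=1
row2: w_G1=-1 w_G3=10/29 w_R=0
total: w_G1=0 w_G3=39/29 w_R=1
asked value: 39/29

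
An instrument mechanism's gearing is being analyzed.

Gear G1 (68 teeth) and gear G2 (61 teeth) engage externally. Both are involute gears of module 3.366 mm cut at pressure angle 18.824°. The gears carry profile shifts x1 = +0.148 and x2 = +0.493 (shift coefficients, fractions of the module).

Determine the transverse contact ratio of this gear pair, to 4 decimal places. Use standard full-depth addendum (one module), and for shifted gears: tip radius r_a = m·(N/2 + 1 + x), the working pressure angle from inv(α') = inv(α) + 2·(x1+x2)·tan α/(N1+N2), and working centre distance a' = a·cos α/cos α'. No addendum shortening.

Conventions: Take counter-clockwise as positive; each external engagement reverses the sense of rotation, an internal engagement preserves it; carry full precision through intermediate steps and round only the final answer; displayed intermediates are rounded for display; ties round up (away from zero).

recognized (one external pair, fixed centres): single-mesh tooth geometry, m = 3.366, N1 = 68, N2 = 61
base radii: r_b1 = 108.322870, r_b2 = 97.171986
tip radii: r_a1 = 118.308168, r_a2 = 107.688438
inv(α') = inv(18.824°) + 2·(+0.148+0.493)·tan α/(68+61) = 0.01574229  ⇒  α' = 20.35548°
a' = a·cos α / cos α' = 217.1070·cos 18.824°/cos 20.35548° = 219.182229
action lengths: √(r_a1²−r_b1²) = 47.570774, √(r_a2²−r_b2²) = 46.415567
base pitch p_b = π·m·cos α = 10.009010
CR = (47.570774 + 46.415567 − 219.182229·sin 20.35548°)/10.009010 = 1.772921
contact ratio ≈ 1.7729

1.7729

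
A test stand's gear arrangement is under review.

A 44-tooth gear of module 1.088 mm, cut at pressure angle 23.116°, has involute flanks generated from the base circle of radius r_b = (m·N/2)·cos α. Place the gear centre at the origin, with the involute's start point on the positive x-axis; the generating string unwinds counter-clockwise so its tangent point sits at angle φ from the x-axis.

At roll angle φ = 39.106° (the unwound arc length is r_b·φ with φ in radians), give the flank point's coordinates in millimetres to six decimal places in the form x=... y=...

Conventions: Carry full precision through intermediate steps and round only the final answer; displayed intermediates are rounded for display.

x=26.559941 y=2.226263

single-mesh involute tooth geometry (44T wheel at module 1.088)
pitch radius r_p = m·N/2 = 1.088·44/2 = 23.936000
base radius r_b = r_p·cos α = 23.936000·cos 23.116° = 22.014224
roll angle φ = 39.106° = 0.68252846 rad
x = r_b·(cos φ + φ·sin φ) = 26.559941
y = r_b·(sin φ − φ·cos φ) = 2.226263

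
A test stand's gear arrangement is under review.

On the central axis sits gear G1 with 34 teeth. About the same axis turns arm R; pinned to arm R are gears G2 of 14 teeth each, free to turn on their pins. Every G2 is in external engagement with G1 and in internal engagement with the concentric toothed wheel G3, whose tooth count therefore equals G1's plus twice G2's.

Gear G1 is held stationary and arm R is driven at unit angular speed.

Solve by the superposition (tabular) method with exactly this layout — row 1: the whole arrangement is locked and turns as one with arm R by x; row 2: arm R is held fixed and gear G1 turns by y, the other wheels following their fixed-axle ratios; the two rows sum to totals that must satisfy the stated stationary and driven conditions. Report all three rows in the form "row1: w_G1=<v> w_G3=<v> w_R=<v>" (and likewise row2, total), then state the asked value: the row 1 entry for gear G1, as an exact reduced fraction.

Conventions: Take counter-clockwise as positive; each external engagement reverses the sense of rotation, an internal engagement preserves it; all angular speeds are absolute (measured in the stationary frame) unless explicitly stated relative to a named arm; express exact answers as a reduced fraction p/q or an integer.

recognized (axles ride arm R): planetary set, 34/14/62 teeth
superposition row 1 [locked train]: every member turns x
row 2 (arm held, sun turns y): ω_ring = −(34/62)·y, ω_arm = 0
boundary: total ω_sun = x + y = 0 and total ω_arm = x = 1  ⇒  y = -1, x = 1
row 2 ring = −(34/62)·(-1) = 17/31
totals (row 1 + row 2): sun 1 + (-1) = 0, ring 1 + 17/31 = 48/31, arm 1 + 0 = 1
asked cell (row1, sun) = 1

row1: w_G1=1 w_G3=1 w_R=1
row2: w_G1=-1 w_G3=17/31 w_R=0
total: w_G1=0 w_G3=48/31 w_R=1
asked value: 1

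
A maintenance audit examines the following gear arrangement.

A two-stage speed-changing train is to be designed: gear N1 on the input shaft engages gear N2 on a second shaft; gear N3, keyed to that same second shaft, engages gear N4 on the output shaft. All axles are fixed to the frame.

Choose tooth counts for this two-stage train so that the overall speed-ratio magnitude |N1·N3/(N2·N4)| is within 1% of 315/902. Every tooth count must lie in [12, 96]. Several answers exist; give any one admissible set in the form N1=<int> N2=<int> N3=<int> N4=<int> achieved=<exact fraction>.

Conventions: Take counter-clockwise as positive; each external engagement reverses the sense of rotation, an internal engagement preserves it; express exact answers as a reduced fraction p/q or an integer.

class = fixed-axis compound train [2-stage, 315/902 wanted]
target = 315/902 in lowest terms: an exact hit needs N1·N3 = k·315 and N2·N4 = k·902 for one integer k, every count in [12, 96]; additionally prefer no 1:1 stage (N1 ≠ N2, N3 ≠ N4)
k = 1: N1·N3 = 315 = 15·21, N2·N4 = 902 = 22·41
achieved = 15·21/(22·41) = 315/902; |achieved − target| = 0 ≤ 63/18040 ✓

N1=15 N2=22 N3=21 N4=41 achieved=315/902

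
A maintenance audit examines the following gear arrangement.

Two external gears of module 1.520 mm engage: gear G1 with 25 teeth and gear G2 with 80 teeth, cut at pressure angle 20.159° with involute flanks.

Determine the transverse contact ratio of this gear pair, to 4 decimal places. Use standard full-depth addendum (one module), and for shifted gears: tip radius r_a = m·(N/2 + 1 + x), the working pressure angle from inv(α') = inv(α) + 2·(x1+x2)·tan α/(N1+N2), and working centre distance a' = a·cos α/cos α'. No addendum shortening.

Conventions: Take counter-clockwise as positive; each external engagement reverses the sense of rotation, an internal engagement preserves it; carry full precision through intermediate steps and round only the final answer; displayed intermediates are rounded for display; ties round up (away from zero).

1.7107

single-mesh involute tooth geometry (25T engaging 80T at module 1.520)
base radii: r_b1 = 17.836058, r_b2 = 57.075384
tip radii: r_a1 = 20.520000, r_a2 = 62.320000
no profile shift: α' = α, a' = a
action lengths: √(r_a1²−r_b1²) = 10.146204, √(r_a2²−r_b2²) = 25.023647
base pitch p_b = π·m·cos α = 4.482690
CR = (10.146204 + 25.023647 − 79.800000·sin 20.15900°)/4.482690 = 1.710726
contact ratio ≈ 1.7107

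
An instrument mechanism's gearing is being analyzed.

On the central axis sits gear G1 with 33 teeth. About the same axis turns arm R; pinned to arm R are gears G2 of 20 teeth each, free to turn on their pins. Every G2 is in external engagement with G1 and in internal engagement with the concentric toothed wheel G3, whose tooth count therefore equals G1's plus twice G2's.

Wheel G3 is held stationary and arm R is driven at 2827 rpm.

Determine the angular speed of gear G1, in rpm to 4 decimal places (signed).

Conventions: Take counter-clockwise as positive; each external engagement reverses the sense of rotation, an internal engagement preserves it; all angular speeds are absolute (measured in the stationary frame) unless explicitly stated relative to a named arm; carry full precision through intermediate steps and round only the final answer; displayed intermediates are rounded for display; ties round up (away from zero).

class = planetary set [G3 = 33+2·20 = 73; Willis about the carrier]
normalise by the input: solve with ω_arm = 1, then scale by 2827 rpm
ring teeth: 33 + 2·20 = 73
33(ω_sun−ω_arm) = −73(ω_ring−ω_arm),  ω_ring = 0, ω_arm = 1
ω_sun = 1 − (73/33)(0−1) = 106/33
scale: ω_sun = 106/33 × 2827 rpm = +9080.6667 rpm

+9080.6667 rpm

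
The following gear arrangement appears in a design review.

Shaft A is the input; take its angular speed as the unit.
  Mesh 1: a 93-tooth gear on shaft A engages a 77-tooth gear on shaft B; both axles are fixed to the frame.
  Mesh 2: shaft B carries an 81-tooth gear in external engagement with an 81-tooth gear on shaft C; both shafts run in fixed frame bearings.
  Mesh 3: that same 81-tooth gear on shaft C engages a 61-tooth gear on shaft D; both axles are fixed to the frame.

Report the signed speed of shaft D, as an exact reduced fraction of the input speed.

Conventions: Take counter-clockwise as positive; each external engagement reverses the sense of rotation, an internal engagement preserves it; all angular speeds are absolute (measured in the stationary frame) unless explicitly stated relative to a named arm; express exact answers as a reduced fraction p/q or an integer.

3-mesh fixed-axis compound train (all bearings frame-fixed)
mesh 1 [93T→77T]: |ω|/ω_in = 1×93/77 = 93/77, sense flips to −
mesh 2 [81T→81T]: |ω|/ω_in = (93/77)×81/81 = 93/77, sense flips to +
mesh 3 [81T→61T]: |ω|/ω_in = (93/77)×81/61 = 7533/4697, sense flips to −
signed output speed (× input speed) = -7533/4697

-7533/4697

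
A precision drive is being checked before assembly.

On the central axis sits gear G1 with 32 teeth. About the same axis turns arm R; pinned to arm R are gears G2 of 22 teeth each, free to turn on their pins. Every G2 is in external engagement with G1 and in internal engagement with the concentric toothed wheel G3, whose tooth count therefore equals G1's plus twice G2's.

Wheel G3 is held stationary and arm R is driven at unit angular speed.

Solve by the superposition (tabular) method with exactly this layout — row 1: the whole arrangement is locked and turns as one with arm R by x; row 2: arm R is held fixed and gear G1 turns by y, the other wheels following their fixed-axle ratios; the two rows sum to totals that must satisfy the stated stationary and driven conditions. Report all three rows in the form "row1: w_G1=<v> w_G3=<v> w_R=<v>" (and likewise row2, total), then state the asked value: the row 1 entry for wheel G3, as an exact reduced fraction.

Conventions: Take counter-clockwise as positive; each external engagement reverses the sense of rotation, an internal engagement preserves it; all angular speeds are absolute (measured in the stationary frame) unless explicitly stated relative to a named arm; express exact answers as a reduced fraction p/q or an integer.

class = planetary set [G3 = 32+2·22 = 76; Willis about the carrier]
row 1 (train locked, turned with arm): all members turn x
row 2: sun turns y, ring = −(32/76)·y, arm 0
boundary: total ω_ring = x − (32/76)·y = 0 and total ω_arm = x = 1  ⇒  y = 19/8, x = 1
row 2 ring = −(32/76)·19/8 = -1
totals (row 1 + row 2): sun 1 + 19/8 = 27/8, ring 1 + (-1) = 0, arm 1 + 0 = 1
asked cell (row1, ring) = 1

row1: w_G1=1 w_G3=1 w_R=1
row2: w_G1=19/8 w_G3=-1 w_R=0
total: w_G1=27/8 w_G3=0 w_R=1
asked value: 1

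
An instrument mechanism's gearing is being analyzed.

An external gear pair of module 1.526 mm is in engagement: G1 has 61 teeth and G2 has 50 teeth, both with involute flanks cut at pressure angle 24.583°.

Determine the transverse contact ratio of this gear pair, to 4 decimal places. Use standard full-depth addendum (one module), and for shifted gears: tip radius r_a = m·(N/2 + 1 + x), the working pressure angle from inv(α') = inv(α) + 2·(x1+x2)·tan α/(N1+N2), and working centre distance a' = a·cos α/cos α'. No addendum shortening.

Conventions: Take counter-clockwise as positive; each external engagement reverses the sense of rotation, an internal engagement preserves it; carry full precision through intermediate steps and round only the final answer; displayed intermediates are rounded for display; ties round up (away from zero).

topology: single-mesh involute geometry — m = 1.526, 61T/50T pair
base radii: r_b1 = 42.324323, r_b2 = 34.692068
tip radii: r_a1 = 48.069000, r_a2 = 39.676000
no profile shift: α' = α, a' = a
action lengths: √(r_a1²−r_b1²) = 22.787726, √(r_a2²−r_b2²) = 19.252153
base pitch p_b = π·m·cos α = 4.359534
CR = (22.787726 + 19.252153 − 84.693000·sin 24.58300°)/4.359534 = 1.561327
contact ratio ≈ 1.5613

1.5613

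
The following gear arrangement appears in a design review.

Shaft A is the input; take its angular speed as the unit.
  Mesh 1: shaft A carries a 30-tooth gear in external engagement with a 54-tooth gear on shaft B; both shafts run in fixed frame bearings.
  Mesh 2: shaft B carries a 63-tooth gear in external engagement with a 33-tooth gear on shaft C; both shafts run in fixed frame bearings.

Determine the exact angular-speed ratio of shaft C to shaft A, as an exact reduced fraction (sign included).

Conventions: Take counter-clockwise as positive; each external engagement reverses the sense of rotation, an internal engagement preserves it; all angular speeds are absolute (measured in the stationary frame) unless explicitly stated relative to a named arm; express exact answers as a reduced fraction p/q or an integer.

class = fixed-axis compound train [2 meshes; 2 ratios multiply, 2 sense flips]
mesh 1 [30T→54T]: running ratio 5/9, sense −
mesh 2 [63T→33T]: running ratio 35/33, sense +
ω_out/ω_in = 35/33

35/33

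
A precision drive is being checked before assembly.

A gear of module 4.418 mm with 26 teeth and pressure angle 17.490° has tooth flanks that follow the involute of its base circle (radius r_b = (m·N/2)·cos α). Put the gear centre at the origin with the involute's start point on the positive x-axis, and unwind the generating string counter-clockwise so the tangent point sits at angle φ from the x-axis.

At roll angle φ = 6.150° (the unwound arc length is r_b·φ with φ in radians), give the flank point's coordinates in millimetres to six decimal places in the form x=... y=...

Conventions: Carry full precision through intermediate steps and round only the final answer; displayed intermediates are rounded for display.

x=55.093448 y=0.022555

topology: single-mesh involute geometry — m = 4.418, N = 26
pitch radius r_p = m·N/2 = 4.418·26/2 = 57.434000
base radius r_b = r_p·cos α = 57.434000·cos 17.490° = 54.778793
roll angle φ = 6.150° = 0.10733775 rad
x = r_b·(cos φ + φ·sin φ) = 55.093448
y = r_b·(sin φ − φ·cos φ) = 0.022555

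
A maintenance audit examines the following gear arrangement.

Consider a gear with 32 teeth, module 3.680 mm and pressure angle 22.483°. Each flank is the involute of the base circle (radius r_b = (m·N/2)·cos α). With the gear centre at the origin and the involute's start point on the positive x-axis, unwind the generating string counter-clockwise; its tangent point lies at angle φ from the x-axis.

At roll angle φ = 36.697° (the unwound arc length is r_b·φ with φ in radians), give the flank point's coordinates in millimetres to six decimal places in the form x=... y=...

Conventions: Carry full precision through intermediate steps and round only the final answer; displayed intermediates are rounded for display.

recognized (one wheel, involute flank): single-mesh tooth geometry, m = 3.680, N = 32
pitch radius r_p = m·N/2 = 3.680·32/2 = 58.880000
base radius r_b = r_p·cos α = 58.880000·cos 22.483° = 54.404710
roll angle φ = 36.697° = 0.64048348 rad
x = r_b·(cos φ + φ·sin φ) = 64.445049
y = r_b·(sin φ − φ·cos φ) = 4.572121

x=64.445049 y=4.572121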